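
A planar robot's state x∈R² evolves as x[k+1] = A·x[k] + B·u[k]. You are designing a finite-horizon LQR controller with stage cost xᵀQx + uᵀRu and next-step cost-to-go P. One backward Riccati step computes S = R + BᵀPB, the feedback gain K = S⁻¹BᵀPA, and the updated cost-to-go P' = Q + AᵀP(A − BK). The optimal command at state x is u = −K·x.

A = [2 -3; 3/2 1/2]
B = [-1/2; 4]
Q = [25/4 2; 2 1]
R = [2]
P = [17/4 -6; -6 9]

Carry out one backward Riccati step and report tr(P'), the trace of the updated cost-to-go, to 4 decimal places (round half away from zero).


10.7716

BᵀP = [-26.1250 39.0000]
S = R + BᵀPB = [2] + [169.0625] = [171.0625]
BᵀPA = [6.2500 97.8750]
K = S⁻¹·BᵀPA = [0.0365 0.5722]
A−BK = [2.0183 -2.7139; 1.3539 -1.7886]
AᵀP(A−BK) = [1.0216 -1.3260; -1.3260 2.4999]
P' = Q + AᵀP(A−BK) = [7.2716 0.6740; 0.6740 3.4999]
tr(P') = 10.7716


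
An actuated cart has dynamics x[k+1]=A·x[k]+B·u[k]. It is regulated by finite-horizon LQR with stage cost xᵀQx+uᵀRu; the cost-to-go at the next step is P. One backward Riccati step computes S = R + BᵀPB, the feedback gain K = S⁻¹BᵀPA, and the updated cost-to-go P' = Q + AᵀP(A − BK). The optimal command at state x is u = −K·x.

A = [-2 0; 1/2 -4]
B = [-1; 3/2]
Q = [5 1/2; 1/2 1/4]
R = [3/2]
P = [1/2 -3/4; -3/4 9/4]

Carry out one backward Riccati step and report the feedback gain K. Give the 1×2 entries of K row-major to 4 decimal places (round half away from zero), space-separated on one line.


0.5705 -1.7718

BᵀP = [-1.6250 4.1250]
S = R + BᵀPB = [3/2] + [7.8125] = [9.3125]
BᵀPA = [5.3125 -16.5000]
K = S⁻¹·BᵀPA = [0.5705 -1.7718]
A−BK = [-1.4295 -1.7718; -0.3557 -1.3423]
AᵀP(A−BK) = [1.0319 -1.0872; -1.0872 6.7651]
P' = Q + AᵀP(A−BK) = [6.0319 -0.5872; -0.5872 7.0151]
tr(P') = 13.0470


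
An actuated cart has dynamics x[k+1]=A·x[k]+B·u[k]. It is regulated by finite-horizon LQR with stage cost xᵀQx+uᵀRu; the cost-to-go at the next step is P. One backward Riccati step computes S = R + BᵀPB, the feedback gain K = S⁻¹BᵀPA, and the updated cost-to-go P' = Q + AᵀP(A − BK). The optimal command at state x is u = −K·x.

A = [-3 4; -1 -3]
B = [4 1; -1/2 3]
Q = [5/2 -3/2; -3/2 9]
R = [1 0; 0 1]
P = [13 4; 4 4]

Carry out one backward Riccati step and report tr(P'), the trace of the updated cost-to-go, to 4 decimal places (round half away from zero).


14.1113

BᵀP = [50.0000 14.0000; 25.0000 16.0000]
S = R + BᵀPB = [1 0; 0 1] + [193.0000 92.0000; 92.0000 73.0000] = [194.0000 92.0000; 92.0000 74.0000]
BᵀPA = [-164.0000 158.0000; -91.0000 52.0000]
K = S⁻¹·BᵀPA = [-0.6388 1.1724; -0.4355 -0.7549]
A−BK = [-0.0092 0.0652; -0.0129 -0.1490]
AᵀP(A−BK) = [0.6005 -0.4182; -0.4182 2.0109]
P' = Q + AᵀP(A−BK) = [3.1005 -1.9182; -1.9182 11.0109]
tr(P') = 14.1113


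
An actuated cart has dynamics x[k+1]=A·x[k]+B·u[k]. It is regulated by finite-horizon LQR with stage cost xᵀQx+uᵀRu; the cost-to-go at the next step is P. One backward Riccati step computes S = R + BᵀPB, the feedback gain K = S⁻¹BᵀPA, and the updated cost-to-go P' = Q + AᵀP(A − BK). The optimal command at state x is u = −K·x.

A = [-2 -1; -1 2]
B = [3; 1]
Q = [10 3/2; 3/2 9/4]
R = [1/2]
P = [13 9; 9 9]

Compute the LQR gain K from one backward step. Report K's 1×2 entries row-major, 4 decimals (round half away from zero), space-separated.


BᵀP = [48.0000 36.0000]
S = R + BᵀPB = [1/2] + [180.0000] = [180.5000]
BᵀPA = [-132.0000 24.0000]
K = S⁻¹·BᵀPA = [-0.7313 0.1330]
A−BK = [0.1939 -1.3989; -0.2687 1.8670]
AᵀP(A−BK) = [0.4681 -1.4488; -1.4488 9.8089]
P' = Q + AᵀP(A−BK) = [10.4681 0.0512; 0.0512 12.0589]
tr(P') = 22.5270

-0.7313 0.1330


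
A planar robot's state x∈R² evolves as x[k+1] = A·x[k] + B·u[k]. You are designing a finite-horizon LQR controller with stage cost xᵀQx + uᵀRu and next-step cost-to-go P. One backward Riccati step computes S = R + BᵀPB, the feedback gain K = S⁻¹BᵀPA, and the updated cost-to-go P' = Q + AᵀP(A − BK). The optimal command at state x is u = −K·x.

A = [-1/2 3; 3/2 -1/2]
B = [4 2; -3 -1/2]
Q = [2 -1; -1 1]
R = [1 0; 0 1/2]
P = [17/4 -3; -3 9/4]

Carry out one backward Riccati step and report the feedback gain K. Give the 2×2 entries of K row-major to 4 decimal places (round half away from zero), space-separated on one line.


-0.2363 0.3760 -0.0491 0.4357

BᵀP = [26.0000 -18.7500; 10.0000 -7.1250]
S = R + BᵀPB = [1 0; 0 1/2] + [160.2500 61.3750; 61.3750 23.5625] = [161.2500 61.3750; 61.3750 24.0625]
BᵀPA = [-41.1250 87.3750; -15.6875 33.5625]
K = S⁻¹·BᵀPA = [-0.2363 0.3760; -0.0491 0.4357]
A−BK = [0.5436 0.6245; 0.7664 0.8459]
AᵀP(A−BK) = [0.1348 -0.0135; -0.0135 0.3342]
P' = Q + AᵀP(A−BK) = [2.1348 -1.0135; -1.0135 1.3342]
tr(P') = 3.4690


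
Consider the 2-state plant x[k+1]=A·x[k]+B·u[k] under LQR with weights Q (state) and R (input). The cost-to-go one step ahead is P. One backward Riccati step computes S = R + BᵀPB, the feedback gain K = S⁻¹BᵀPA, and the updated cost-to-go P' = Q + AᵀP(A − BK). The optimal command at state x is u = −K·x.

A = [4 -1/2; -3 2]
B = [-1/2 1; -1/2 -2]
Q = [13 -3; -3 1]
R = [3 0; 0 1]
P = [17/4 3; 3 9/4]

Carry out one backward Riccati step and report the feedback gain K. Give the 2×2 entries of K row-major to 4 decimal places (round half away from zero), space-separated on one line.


BᵀP = [-3.6250 -2.6250; -1.7500 -1.5000]
S = R + BᵀPB = [3 0; 0 1] + [3.1250 1.6250; 1.6250 1.2500] = [6.1250 1.6250; 1.6250 2.2500]
BᵀPA = [-6.6250 -3.4375; -2.5000 -2.1250]
K = S⁻¹·BᵀPA = [-0.9734 -0.3843; -0.4081 -0.6669]
A−BK = [3.9215 -0.0252; -4.3029 0.4741]
AᵀP(A−BK) = [8.7812 2.2868; 2.2868 1.3243]
P' = Q + AᵀP(A−BK) = [21.7812 -0.7132; -0.7132 2.3243]
tr(P') = 24.1055

-0.9734 -0.3843 -0.4081 -0.6669


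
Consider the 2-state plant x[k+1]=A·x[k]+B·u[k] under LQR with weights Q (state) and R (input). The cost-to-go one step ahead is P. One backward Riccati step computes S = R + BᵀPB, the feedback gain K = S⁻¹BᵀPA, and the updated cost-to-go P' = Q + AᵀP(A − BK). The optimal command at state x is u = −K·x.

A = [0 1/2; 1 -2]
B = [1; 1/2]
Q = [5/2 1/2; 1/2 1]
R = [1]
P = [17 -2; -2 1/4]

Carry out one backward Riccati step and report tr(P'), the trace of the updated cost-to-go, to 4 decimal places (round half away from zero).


BᵀP = [16.0000 -1.8750]
S = R + BᵀPB = [1] + [15.0625] = [16.0625]
BᵀPA = [-1.8750 11.7500]
K = S⁻¹·BᵀPA = [-0.1167 0.7315]
A−BK = [0.1167 -0.2315; 1.0584 -2.3658]
AᵀP(A−BK) = [0.0311 -0.1284; -0.1284 0.6547]
P' = Q + AᵀP(A−BK) = [2.5311 0.3716; 0.3716 1.6547]
tr(P') = 4.1858

4.1858


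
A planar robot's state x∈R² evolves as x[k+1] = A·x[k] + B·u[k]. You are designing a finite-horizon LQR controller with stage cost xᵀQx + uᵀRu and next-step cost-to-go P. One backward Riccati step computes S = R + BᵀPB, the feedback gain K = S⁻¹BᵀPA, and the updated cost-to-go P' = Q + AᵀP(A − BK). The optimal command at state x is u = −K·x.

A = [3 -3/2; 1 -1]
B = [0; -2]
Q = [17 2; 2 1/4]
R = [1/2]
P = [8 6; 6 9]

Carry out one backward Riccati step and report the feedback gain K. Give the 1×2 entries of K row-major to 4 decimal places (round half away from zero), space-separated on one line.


-1.4795 0.9863

BᵀP = [-12.0000 -18.0000]
S = R + BᵀPB = [1/2] + [36.0000] = [36.5000]
BᵀPA = [-54.0000 36.0000]
K = S⁻¹·BᵀPA = [-1.4795 0.9863]
A−BK = [3.0000 -1.5000; -1.9589 0.9726]
AᵀP(A−BK) = [37.1096 -18.7397; -18.7397 9.4932]
P' = Q + AᵀP(A−BK) = [54.1096 -16.7397; -16.7397 9.7432]
tr(P') = 63.8527


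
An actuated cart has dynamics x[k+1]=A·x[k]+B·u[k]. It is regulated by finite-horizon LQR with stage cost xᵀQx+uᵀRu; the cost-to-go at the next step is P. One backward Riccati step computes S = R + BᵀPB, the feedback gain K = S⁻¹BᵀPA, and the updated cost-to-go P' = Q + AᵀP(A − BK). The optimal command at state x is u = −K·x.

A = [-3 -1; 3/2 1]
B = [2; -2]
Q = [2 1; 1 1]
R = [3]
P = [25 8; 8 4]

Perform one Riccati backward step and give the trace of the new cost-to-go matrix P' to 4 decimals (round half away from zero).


BᵀP = [34.0000 8.0000]
S = R + BᵀPB = [3] + [52.0000] = [55.0000]
BᵀPA = [-90.0000 -26.0000]
K = S⁻¹·BᵀPA = [-1.6364 -0.4727]
A−BK = [0.2727 -0.0545; -1.7727 0.0545]
AᵀP(A−BK) = [14.7273 2.4545; 2.4545 0.7091]
P' = Q + AᵀP(A−BK) = [16.7273 3.4545; 3.4545 1.7091]
tr(P') = 18.4364

18.4364


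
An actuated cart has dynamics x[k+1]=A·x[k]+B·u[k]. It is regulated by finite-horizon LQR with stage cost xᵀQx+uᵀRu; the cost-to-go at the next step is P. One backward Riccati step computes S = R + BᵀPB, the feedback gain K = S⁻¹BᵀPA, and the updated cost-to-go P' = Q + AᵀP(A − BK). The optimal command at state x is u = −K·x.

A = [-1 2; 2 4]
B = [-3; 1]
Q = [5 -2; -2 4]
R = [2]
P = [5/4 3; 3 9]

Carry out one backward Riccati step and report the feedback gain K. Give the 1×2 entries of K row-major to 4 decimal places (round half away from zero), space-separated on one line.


BᵀP = [-0.7500 0.0000]
S = R + BᵀPB = [2] + [2.2500] = [4.2500]
BᵀPA = [0.7500 -1.5000]
K = S⁻¹·BᵀPA = [0.1765 -0.3529]
A−BK = [-0.4706 0.9412; 1.8235 4.3529]
AᵀP(A−BK) = [25.1176 69.7647; 69.7647 196.4706]
P' = Q + AᵀP(A−BK) = [30.1176 67.7647; 67.7647 200.4706]
tr(P') = 230.5882

0.1765 -0.3529


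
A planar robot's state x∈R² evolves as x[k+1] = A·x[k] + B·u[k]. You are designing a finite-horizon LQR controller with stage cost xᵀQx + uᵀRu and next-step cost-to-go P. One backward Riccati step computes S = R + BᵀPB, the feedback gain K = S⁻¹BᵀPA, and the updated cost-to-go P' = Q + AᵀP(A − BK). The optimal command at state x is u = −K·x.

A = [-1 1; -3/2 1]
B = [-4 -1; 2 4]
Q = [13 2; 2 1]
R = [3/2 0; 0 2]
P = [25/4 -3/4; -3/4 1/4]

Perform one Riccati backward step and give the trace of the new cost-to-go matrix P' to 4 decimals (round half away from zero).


BᵀP = [-26.5000 3.5000; -9.2500 1.7500]
S = R + BᵀPB = [3/2 0; 0 2] + [113.0000 40.5000; 40.5000 16.2500] = [114.5000 40.5000; 40.5000 18.2500]
BᵀPA = [21.2500 -23.0000; 6.6250 -7.5000]
K = S⁻¹·BᵀPA = [0.2659 -0.2581; -0.2271 0.1619]
A−BK = [-0.1634 0.1293; -1.1234 0.8687]
AᵀP(A−BK) = [0.4163 -0.3371; -0.3371 0.2771]
P' = Q + AᵀP(A−BK) = [13.4163 1.6629; 1.6629 1.2771]
tr(P') = 14.6933

14.6933


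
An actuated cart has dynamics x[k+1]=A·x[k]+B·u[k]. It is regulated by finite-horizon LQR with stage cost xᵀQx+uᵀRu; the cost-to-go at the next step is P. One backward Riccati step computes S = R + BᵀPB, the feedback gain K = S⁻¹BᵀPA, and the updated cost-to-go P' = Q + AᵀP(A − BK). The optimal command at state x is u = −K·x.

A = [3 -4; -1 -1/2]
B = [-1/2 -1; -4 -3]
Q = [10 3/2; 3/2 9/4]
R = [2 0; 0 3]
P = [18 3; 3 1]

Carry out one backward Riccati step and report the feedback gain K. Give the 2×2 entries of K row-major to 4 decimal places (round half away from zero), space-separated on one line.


0.2102 0.0060 -1.7267 2.3078

BᵀP = [-21.0000 -5.5000; -27.0000 -6.0000]
S = R + BᵀPB = [2 0; 0 3] + [32.5000 37.5000; 37.5000 45.0000] = [34.5000 37.5000; 37.5000 48.0000]
BᵀPA = [-57.5000 86.7500; -75.0000 111.0000]
K = S⁻¹·BᵀPA = [0.2102 0.0060; -1.7267 2.3078]
A−BK = [1.3784 -1.6892; -5.3393 6.4474]
AᵀP(A−BK) = [27.5826 -34.5691; -34.5691 43.5623]
P' = Q + AᵀP(A−BK) = [37.5826 -33.0691; -33.0691 45.8123]
tr(P') = 83.3949


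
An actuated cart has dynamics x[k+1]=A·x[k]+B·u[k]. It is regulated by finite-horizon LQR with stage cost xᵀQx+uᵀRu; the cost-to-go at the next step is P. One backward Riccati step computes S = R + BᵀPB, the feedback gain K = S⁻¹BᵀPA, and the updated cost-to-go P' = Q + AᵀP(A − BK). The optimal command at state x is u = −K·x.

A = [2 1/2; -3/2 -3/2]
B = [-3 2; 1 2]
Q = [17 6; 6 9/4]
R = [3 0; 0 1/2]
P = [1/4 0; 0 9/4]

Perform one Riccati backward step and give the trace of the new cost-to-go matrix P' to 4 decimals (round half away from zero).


BᵀP = [-0.7500 2.2500; 0.5000 4.5000]
S = R + BᵀPB = [3 0; 0 1/2] + [4.5000 3.0000; 3.0000 10.0000] = [7.5000 3.0000; 3.0000 10.5000]
BᵀPA = [-4.8750 -3.7500; -5.7500 -6.5000]
K = S⁻¹·BᵀPA = [-0.4866 -0.2849; -0.4086 -0.5376]
A−BK = [1.3575 0.7204; -0.1962 -0.1398]
AᵀP(A−BK) = [1.3411 0.8320; 0.8320 0.5618]
P' = Q + AᵀP(A−BK) = [18.3411 6.8320; 6.8320 2.8118]
tr(P') = 21.1529

21.1529


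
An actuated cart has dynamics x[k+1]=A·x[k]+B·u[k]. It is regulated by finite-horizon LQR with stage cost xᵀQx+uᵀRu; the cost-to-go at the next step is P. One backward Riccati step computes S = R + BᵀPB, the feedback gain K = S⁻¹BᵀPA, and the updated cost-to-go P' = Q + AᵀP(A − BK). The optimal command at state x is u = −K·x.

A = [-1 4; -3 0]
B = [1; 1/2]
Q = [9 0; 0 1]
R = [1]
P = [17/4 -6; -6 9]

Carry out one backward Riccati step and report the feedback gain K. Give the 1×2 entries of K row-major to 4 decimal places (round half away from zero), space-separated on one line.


BᵀP = [1.2500 -1.5000]
S = R + BᵀPB = [1] + [0.5000] = [1.5000]
BᵀPA = [3.2500 5.0000]
K = S⁻¹·BᵀPA = [2.1667 3.3333]
A−BK = [-3.1667 0.6667; -4.0833 -1.6667]
AᵀP(A−BK) = [42.2083 44.1667; 44.1667 51.3333]
P' = Q + AᵀP(A−BK) = [51.2083 44.1667; 44.1667 52.3333]
tr(P') = 103.5417

2.1667 3.3333


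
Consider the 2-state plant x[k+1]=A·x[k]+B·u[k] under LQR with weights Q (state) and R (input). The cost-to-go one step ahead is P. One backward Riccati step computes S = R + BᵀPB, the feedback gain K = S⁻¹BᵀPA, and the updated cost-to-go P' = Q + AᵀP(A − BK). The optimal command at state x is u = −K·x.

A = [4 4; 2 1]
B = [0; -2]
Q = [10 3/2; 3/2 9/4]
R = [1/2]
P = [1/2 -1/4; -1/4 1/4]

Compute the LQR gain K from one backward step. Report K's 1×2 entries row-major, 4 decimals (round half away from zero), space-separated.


0.6667 1.0000

BᵀP = [0.5000 -0.5000]
S = R + BᵀPB = [1/2] + [1.0000] = [1.5000]
BᵀPA = [1.0000 1.5000]
K = S⁻¹·BᵀPA = [0.6667 1.0000]
A−BK = [4.0000 4.0000; 3.3333 3.0000]
AᵀP(A−BK) = [4.3333 4.5000; 4.5000 4.7500]
P' = Q + AᵀP(A−BK) = [14.3333 6.0000; 6.0000 7.0000]
tr(P') = 21.3333


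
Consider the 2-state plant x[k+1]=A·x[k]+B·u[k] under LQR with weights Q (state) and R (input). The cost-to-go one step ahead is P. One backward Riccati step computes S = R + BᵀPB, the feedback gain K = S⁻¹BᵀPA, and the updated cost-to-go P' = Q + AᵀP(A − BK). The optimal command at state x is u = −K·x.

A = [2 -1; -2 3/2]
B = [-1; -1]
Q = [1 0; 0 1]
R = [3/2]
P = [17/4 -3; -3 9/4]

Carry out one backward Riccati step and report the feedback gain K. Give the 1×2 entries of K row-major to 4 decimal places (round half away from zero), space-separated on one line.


BᵀP = [-1.2500 0.7500]
S = R + BᵀPB = [3/2] + [0.5000] = [2.0000]
BᵀPA = [-4.0000 2.3750]
K = S⁻¹·BᵀPA = [-2.0000 1.1875]
A−BK = [0.0000 0.1875; -4.0000 2.6875]
AᵀP(A−BK) = [42.0000 -25.5000; -25.5000 15.4922]
P' = Q + AᵀP(A−BK) = [43.0000 -25.5000; -25.5000 16.4922]
tr(P') = 59.4922

-2.0000 1.1875


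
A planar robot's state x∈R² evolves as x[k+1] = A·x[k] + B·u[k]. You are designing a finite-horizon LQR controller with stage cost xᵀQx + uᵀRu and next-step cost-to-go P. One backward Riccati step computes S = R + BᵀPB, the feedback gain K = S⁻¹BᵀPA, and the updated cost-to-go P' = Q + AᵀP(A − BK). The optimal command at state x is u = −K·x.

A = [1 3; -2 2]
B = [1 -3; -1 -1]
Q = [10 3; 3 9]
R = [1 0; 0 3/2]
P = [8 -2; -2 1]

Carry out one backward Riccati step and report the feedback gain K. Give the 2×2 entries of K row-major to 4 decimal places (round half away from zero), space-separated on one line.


BᵀP = [10.0000 -3.0000; -22.0000 5.0000]
S = R + BᵀPB = [1 0; 0 3/2] + [13.0000 -27.0000; -27.0000 61.0000] = [14.0000 -27.0000; -27.0000 62.5000]
BᵀPA = [16.0000 24.0000; -32.0000 -56.0000]
K = S⁻¹·BᵀPA = [0.9315 -0.0822; -0.1096 -0.9315]
A−BK = [-0.2603 0.2877; -1.1781 0.9863]
AᵀP(A−BK) = [1.5890 -0.4932; -0.4932 1.8082]
P' = Q + AᵀP(A−BK) = [11.5890 2.5068; 2.5068 10.8082]
tr(P') = 22.3973

0.9315 -0.0822 -0.1096 -0.9315


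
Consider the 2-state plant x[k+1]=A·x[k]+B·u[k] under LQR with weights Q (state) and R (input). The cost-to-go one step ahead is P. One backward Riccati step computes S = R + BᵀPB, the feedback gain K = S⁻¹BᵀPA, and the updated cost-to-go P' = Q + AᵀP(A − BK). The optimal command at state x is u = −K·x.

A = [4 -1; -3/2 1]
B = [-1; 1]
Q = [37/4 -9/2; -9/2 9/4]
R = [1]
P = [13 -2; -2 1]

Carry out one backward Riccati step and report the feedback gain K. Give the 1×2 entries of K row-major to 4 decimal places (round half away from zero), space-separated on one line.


-3.3947 0.9474

BᵀP = [-15.0000 3.0000]
S = R + BᵀPB = [1] + [18.0000] = [19.0000]
BᵀPA = [-64.5000 18.0000]
K = S⁻¹·BᵀPA = [-3.3947 0.9474]
A−BK = [0.6053 -0.0526; 1.8947 0.0526]
AᵀP(A−BK) = [15.2895 -3.3947; -3.3947 0.9474]
P' = Q + AᵀP(A−BK) = [24.5395 -7.8947; -7.8947 3.1974]
tr(P') = 27.7368


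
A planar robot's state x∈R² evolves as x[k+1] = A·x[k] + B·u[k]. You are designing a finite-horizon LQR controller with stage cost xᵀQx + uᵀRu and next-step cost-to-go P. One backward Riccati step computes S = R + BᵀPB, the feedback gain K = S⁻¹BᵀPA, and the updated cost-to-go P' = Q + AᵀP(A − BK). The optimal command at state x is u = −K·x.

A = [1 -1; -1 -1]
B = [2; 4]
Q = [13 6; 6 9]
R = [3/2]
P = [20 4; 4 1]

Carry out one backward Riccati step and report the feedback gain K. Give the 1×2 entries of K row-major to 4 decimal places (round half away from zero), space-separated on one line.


BᵀP = [56.0000 12.0000]
S = R + BᵀPB = [3/2] + [160.0000] = [161.5000]
BᵀPA = [44.0000 -68.0000]
K = S⁻¹·BᵀPA = [0.2724 -0.4211]
A−BK = [0.4551 -0.1579; -2.0898 0.6842]
AᵀP(A−BK) = [1.0124 -0.4737; -0.4737 0.3684]
P' = Q + AᵀP(A−BK) = [14.0124 5.5263; 5.5263 9.3684]
tr(P') = 23.3808

0.2724 -0.4211


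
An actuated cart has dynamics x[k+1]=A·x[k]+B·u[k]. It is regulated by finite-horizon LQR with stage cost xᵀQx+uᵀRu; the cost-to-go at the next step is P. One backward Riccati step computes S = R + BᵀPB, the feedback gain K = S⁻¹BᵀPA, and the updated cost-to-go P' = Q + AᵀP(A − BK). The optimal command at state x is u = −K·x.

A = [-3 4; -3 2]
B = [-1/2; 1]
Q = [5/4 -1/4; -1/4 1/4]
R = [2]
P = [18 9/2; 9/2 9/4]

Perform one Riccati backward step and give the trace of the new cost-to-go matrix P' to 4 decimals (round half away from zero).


514.6324

BᵀP = [-4.5000 0.0000]
S = R + BᵀPB = [2] + [2.2500] = [4.2500]
BᵀPA = [13.5000 -18.0000]
K = S⁻¹·BᵀPA = [3.1765 -4.2353]
A−BK = [-1.4118 1.8824; -6.1765 6.2353]
AᵀP(A−BK) = [220.3676 -253.3235; -253.3235 292.7647]
P' = Q + AᵀP(A−BK) = [221.6176 -253.5735; -253.5735 293.0147]
tr(P') = 514.6324


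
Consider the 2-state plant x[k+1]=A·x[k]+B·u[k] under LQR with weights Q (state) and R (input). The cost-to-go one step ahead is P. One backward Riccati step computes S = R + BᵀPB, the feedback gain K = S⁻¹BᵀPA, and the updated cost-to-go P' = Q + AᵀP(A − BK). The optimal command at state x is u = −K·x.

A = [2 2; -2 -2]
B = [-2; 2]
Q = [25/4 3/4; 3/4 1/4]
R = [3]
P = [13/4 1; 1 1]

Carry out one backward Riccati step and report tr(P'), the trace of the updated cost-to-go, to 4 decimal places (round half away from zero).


BᵀP = [-4.5000 0.0000]
S = R + BᵀPB = [3] + [9.0000] = [12.0000]
BᵀPA = [-9.0000 -9.0000]
K = S⁻¹·BᵀPA = [-0.7500 -0.7500]
A−BK = [0.5000 0.5000; -0.5000 -0.5000]
AᵀP(A−BK) = [2.2500 2.2500; 2.2500 2.2500]
P' = Q + AᵀP(A−BK) = [8.5000 3.0000; 3.0000 2.5000]
tr(P') = 11.0000

11.0000


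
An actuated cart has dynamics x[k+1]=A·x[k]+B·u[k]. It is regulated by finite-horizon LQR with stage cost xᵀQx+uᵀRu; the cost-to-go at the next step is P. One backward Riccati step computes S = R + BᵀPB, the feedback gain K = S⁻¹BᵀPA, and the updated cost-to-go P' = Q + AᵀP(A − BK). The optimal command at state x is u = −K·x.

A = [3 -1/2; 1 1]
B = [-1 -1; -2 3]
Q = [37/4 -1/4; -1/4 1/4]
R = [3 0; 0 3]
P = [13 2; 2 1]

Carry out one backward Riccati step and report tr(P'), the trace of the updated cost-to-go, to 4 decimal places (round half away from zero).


BᵀP = [-17.0000 -4.0000; -7.0000 1.0000]
S = R + BᵀPB = [3 0; 0 3] + [25.0000 5.0000; 5.0000 10.0000] = [28.0000 5.0000; 5.0000 13.0000]
BᵀPA = [-55.0000 4.5000; -20.0000 4.5000]
K = S⁻¹·BᵀPA = [-1.8142 0.1062; -0.8407 0.3053]
A−BK = [0.3451 -0.0885; -0.1062 0.2965]
AᵀP(A−BK) = [13.4071 -1.5531; -1.5531 0.3982]
P' = Q + AᵀP(A−BK) = [22.6571 -1.8031; -1.8031 0.6482]
tr(P') = 23.3053

23.3053


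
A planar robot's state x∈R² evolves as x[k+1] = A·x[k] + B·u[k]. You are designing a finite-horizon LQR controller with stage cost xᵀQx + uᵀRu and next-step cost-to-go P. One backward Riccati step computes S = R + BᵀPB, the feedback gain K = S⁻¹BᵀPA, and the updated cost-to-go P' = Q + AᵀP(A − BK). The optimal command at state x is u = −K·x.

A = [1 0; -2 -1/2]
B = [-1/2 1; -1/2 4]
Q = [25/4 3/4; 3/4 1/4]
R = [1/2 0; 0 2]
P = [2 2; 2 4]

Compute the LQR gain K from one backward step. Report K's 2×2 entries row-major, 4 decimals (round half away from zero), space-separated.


BᵀP = [-2.0000 -3.0000; 10.0000 18.0000]
S = R + BᵀPB = [1/2 0; 0 2] + [2.5000 -14.0000; -14.0000 82.0000] = [3.0000 -14.0000; -14.0000 84.0000]
BᵀPA = [4.0000 1.5000; -26.0000 -9.0000]
K = S⁻¹·BᵀPA = [-0.5000 0.0000; -0.3929 -0.1071]
A−BK = [1.1429 0.1071; -0.6786 -0.0714]
AᵀP(A−BK) = [1.7857 0.2143; 0.2143 0.0357]
P' = Q + AᵀP(A−BK) = [8.0357 0.9643; 0.9643 0.2857]
tr(P') = 8.3214

-0.5000 0.0000 -0.3929 -0.1071


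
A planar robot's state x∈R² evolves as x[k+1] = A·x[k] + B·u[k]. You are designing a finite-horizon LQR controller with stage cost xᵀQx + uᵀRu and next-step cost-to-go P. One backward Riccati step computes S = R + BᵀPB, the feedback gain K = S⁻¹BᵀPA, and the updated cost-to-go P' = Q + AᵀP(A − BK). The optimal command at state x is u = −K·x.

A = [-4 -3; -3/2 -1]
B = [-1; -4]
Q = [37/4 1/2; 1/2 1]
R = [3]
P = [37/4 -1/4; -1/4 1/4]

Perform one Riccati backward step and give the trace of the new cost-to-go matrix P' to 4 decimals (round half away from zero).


BᵀP = [-8.2500 -0.7500]
S = R + BᵀPB = [3] + [11.2500] = [14.2500]
BᵀPA = [34.1250 25.5000]
K = S⁻¹·BᵀPA = [2.3947 1.7895]
A−BK = [-1.6053 -1.2105; 8.0789 6.1579]
AᵀP(A−BK) = [63.8421 48.1842; 48.1842 36.3684]
P' = Q + AᵀP(A−BK) = [73.0921 48.6842; 48.6842 37.3684]
tr(P') = 110.4605

110.4605


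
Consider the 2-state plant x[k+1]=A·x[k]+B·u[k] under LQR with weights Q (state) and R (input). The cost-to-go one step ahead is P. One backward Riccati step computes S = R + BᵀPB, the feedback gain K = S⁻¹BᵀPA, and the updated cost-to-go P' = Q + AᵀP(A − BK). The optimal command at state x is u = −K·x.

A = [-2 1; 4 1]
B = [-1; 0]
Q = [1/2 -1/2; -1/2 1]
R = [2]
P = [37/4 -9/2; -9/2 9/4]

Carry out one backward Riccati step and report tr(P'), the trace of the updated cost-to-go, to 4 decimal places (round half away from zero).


28.5722

BᵀP = [-9.2500 4.5000]
S = R + BᵀPB = [2] + [9.2500] = [11.2500]
BᵀPA = [36.5000 -4.7500]
K = S⁻¹·BᵀPA = [3.2444 -0.4222]
A−BK = [1.2444 0.5778; 4.0000 1.0000]
AᵀP(A−BK) = [26.5778 -3.0889; -3.0889 0.4944]
P' = Q + AᵀP(A−BK) = [27.0778 -3.5889; -3.5889 1.4944]
tr(P') = 28.5722


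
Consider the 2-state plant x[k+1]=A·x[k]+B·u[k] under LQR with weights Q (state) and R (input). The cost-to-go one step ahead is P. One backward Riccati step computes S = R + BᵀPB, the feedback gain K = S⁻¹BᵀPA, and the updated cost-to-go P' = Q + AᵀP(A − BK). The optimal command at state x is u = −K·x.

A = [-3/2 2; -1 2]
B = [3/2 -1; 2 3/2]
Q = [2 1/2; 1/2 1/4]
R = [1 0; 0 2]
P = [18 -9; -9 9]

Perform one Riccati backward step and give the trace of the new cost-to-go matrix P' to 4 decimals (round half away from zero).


4.4871

BᵀP = [9.0000 4.5000; -31.5000 22.5000]
S = R + BᵀPB = [1 0; 0 2] + [22.5000 -2.2500; -2.2500 65.2500] = [23.5000 -2.2500; -2.2500 67.2500]
BᵀPA = [-18.0000 27.0000; 24.7500 -18.0000]
K = S⁻¹·BᵀPA = [-0.7331 1.1269; 0.3435 -0.2300]
A−BK = [-0.0569 0.0797; -0.0491 0.0911]
AᵀP(A−BK) = [0.8031 -1.0241; -1.0241 1.4340]
P' = Q + AᵀP(A−BK) = [2.8031 -0.5241; -0.5241 1.6840]
tr(P') = 4.4871


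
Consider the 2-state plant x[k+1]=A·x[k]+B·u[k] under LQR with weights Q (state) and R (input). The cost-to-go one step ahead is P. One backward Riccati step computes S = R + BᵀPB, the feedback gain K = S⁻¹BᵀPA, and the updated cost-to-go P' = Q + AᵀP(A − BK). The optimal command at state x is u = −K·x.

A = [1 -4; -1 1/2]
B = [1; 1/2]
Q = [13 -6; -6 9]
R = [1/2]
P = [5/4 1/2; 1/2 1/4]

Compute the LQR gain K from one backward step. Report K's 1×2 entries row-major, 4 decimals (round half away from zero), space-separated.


0.3784 -2.4595

BᵀP = [1.5000 0.6250]
S = R + BᵀPB = [1/2] + [1.8125] = [2.3125]
BᵀPA = [0.8750 -5.6875]
K = S⁻¹·BᵀPA = [0.3784 -2.4595]
A−BK = [0.6216 -1.5405; -1.1892 1.7297]
AᵀP(A−BK) = [0.1689 -0.7230; -0.7230 4.0743]
P' = Q + AᵀP(A−BK) = [13.1689 -6.7230; -6.7230 13.0743]
tr(P') = 26.2432


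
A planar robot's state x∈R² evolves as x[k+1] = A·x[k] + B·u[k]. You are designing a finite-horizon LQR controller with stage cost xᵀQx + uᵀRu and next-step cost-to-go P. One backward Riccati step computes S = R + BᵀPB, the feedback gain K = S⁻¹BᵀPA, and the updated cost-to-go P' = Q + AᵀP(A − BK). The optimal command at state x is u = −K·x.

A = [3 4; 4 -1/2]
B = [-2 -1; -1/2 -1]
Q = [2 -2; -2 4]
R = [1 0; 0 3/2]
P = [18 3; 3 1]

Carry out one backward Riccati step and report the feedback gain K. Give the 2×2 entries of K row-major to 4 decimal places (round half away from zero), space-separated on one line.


BᵀP = [-37.5000 -6.5000; -21.0000 -4.0000]
S = R + BᵀPB = [1 0; 0 3/2] + [78.2500 44.0000; 44.0000 25.0000] = [79.2500 44.0000; 44.0000 26.5000]
BᵀPA = [-138.5000 -146.7500; -79.0000 -82.0000]
K = S⁻¹·BᵀPA = [-1.1835 -1.7113; -1.0160 -0.2529]
A−BK = [-0.3831 0.3244; 2.3922 -1.6085]
AᵀP(A−BK) = [5.8149 0.5027; 0.5027 4.3755]
P' = Q + AᵀP(A−BK) = [7.8149 -1.4973; -1.4973 8.3755]
tr(P') = 16.1904

-1.1835 -1.7113 -1.0160 -0.2529


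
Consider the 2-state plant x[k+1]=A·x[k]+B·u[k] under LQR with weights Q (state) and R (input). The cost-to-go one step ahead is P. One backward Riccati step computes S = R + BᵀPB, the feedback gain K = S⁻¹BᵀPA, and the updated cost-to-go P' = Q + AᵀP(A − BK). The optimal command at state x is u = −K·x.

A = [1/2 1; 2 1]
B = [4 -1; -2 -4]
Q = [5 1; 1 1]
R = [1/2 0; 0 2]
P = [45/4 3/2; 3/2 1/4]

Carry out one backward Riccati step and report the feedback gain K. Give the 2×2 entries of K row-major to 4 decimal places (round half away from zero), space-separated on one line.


0.1253 0.2454 -0.1917 -0.1382

BᵀP = [42.0000 5.5000; -17.2500 -2.5000]
S = R + BᵀPB = [1/2 0; 0 2] + [157.0000 -64.0000; -64.0000 27.2500] = [157.5000 -64.0000; -64.0000 29.2500]
BᵀPA = [32.0000 47.5000; -13.6250 -19.7500]
K = S⁻¹·BᵀPA = [0.1253 0.2454; -0.1917 -0.1382]
A−BK = [-0.1928 -0.1199; 1.4837 0.9379]
AᵀP(A−BK) = [0.1917 0.1382; 0.1382 0.1126]
P' = Q + AᵀP(A−BK) = [5.1917 1.1382; 1.1382 1.1126]
tr(P') = 6.3043


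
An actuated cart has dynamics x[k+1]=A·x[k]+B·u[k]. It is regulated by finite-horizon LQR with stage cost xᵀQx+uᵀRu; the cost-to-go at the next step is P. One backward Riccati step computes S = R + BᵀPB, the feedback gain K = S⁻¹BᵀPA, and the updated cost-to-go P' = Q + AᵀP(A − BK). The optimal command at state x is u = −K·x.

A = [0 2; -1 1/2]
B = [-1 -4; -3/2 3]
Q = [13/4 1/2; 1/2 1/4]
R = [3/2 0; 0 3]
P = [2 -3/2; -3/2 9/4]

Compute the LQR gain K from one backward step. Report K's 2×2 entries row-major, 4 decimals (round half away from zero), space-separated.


0.2651 -0.4997 -0.1205 -0.2404

BᵀP = [0.2500 -1.8750; -12.5000 12.7500]
S = R + BᵀPB = [3/2 0; 0 3] + [2.5625 -6.6250; -6.6250 88.2500] = [4.0625 -6.6250; -6.6250 91.2500]
BᵀPA = [1.8750 -0.4375; -12.7500 -18.6250]
K = S⁻¹·BᵀPA = [0.2651 -0.4997; -0.1205 -0.2404]
A−BK = [-0.2169 0.5387; -0.2410 0.4716]
AᵀP(A−BK) = [0.2169 -0.2530; -0.2530 0.8666]
P' = Q + AᵀP(A−BK) = [3.4669 0.2470; 0.2470 1.1166]
tr(P') = 4.5835


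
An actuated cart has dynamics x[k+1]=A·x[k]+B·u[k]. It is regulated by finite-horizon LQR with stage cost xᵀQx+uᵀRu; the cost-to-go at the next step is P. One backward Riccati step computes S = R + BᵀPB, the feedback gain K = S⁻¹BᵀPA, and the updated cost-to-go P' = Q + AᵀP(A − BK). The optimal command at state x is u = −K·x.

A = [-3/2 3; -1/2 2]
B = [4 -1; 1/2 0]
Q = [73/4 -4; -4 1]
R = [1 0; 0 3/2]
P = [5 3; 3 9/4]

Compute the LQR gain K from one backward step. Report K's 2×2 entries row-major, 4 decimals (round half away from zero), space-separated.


-0.4029 0.9484 0.0520 -0.0938

BᵀP = [21.5000 13.1250; -5.0000 -3.0000]
S = R + BᵀPB = [1 0; 0 3/2] + [92.5625 -21.5000; -21.5000 5.0000] = [93.5625 -21.5000; -21.5000 6.5000]
BᵀPA = [-38.8125 90.7500; 9.0000 -21.0000]
K = S⁻¹·BᵀPA = [-0.4029 0.9484; 0.0520 -0.0938]
A−BK = [0.1635 -0.8873; -0.2986 1.5258]
AᵀP(A−BK) = [0.2077 -0.5966; -0.5966 1.9642]
P' = Q + AᵀP(A−BK) = [18.4577 -4.5966; -4.5966 2.9642]
tr(P') = 21.4219


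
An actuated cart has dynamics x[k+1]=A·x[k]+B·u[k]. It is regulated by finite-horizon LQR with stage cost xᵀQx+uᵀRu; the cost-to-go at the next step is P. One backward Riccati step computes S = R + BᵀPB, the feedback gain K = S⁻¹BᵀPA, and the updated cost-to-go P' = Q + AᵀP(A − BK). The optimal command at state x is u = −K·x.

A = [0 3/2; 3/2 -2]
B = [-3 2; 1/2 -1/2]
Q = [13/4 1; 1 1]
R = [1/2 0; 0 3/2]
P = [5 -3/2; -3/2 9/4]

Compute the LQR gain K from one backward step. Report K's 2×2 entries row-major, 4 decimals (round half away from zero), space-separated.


BᵀP = [-15.7500 5.6250; 10.7500 -4.1250]
S = R + BᵀPB = [1/2 0; 0 3/2] + [50.0625 -34.3125; -34.3125 23.5625] = [50.5625 -34.3125; -34.3125 25.0625]
BᵀPA = [8.4375 -34.8750; -6.1875 24.3750]
K = S⁻¹·BᵀPA = [-0.0094 -0.4193; -0.2597 0.3985]
A−BK = [0.4913 -0.5549; 1.3748 -1.5911]
AᵀP(A−BK) = [3.5346 -4.1213; -4.1213 4.9131]
P' = Q + AᵀP(A−BK) = [6.7846 -3.1213; -3.1213 5.9131]
tr(P') = 12.6977

-0.0094 -0.4193 -0.2597 0.3985


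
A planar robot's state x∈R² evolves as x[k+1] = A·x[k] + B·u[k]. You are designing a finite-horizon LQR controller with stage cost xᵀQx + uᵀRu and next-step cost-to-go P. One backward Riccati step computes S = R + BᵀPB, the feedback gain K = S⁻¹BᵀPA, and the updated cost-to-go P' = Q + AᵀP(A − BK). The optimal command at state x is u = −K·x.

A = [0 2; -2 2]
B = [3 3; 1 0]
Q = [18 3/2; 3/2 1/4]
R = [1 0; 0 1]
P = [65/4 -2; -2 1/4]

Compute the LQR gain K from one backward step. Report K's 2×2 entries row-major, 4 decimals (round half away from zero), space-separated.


BᵀP = [46.7500 -5.7500; 48.7500 -6.0000]
S = R + BᵀPB = [1 0; 0 1] + [134.5000 140.2500; 140.2500 146.2500] = [135.5000 140.2500; 140.2500 147.2500]
BᵀPA = [11.5000 82.0000; 12.0000 85.5000]
K = S⁻¹·BᵀPA = [0.0368 0.2944; 0.0465 0.3002]
A−BK = [-0.2497 0.2161; -2.0368 1.7056]
AᵀP(A−BK) = [0.0195 0.0115; 0.0115 0.1886]
P' = Q + AᵀP(A−BK) = [18.0195 1.5115; 1.5115 0.4386]
tr(P') = 18.4581

0.0368 0.2944 0.0465 0.3002


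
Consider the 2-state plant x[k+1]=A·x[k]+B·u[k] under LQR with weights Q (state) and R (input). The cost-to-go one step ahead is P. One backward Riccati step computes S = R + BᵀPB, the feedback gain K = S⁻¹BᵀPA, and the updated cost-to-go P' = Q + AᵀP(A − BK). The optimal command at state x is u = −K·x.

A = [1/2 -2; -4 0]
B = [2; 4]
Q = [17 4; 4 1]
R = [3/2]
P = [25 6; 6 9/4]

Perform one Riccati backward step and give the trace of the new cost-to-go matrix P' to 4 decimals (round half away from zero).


BᵀP = [74.0000 21.0000]
S = R + BᵀPB = [3/2] + [232.0000] = [233.5000]
BᵀPA = [-47.0000 -148.0000]
K = S⁻¹·BᵀPA = [-0.2013 -0.6338]
A−BK = [0.9026 -0.7323; -3.1949 2.5353]
AᵀP(A−BK) = [8.7896 -6.7901; -6.7901 6.1927]
P' = Q + AᵀP(A−BK) = [25.7896 -2.7901; -2.7901 7.1927]
tr(P') = 32.9823

32.9823


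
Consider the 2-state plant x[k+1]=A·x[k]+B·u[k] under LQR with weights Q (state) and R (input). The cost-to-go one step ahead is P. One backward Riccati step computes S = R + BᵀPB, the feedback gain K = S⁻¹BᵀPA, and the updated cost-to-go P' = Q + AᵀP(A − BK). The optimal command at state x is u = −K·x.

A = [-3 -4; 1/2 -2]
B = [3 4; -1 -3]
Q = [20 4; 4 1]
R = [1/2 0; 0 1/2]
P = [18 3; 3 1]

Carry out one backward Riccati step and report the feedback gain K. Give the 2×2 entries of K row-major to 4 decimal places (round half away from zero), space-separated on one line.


BᵀP = [51.0000 8.0000; 63.0000 9.0000]
S = R + BᵀPB = [1/2 0; 0 1/2] + [145.0000 180.0000; 180.0000 225.0000] = [145.5000 180.0000; 180.0000 225.5000]
BᵀPA = [-149.0000 -220.0000; -184.5000 -270.0000]
K = S⁻¹·BᵀPA = [-0.9494 -2.4619; -0.0603 0.7678]
A−BK = [0.0896 0.3144; -0.6304 -2.1584]
AᵀP(A−BK) = [0.6555 1.8385; 1.8385 5.6917]
P' = Q + AᵀP(A−BK) = [20.6555 5.8385; 5.8385 6.6917]
tr(P') = 27.3472

-0.9494 -2.4619 -0.0603 0.7678


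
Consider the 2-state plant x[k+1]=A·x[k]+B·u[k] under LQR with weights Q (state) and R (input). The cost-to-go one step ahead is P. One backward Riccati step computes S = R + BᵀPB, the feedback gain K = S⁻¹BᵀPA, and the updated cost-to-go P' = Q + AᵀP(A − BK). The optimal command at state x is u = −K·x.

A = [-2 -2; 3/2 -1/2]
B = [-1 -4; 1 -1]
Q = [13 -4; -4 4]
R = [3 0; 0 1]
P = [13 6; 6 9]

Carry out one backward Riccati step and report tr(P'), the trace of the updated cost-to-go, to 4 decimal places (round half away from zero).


BᵀP = [-7.0000 3.0000; -58.0000 -33.0000]
S = R + BᵀPB = [3 0; 0 1] + [10.0000 25.0000; 25.0000 265.0000] = [13.0000 25.0000; 25.0000 266.0000]
BᵀPA = [18.5000 12.5000; 66.5000 132.5000]
K = S⁻¹·BᵀPA = [1.1502 0.0044; 0.1419 0.4977]
A−BK = [-0.2822 -0.0048; 0.4917 -0.0067]
AᵀP(A−BK) = [5.5351 0.0709; 0.0709 0.2489]
P' = Q + AᵀP(A−BK) = [18.5351 -3.9291; -3.9291 4.2489]
tr(P') = 22.7840

22.7840


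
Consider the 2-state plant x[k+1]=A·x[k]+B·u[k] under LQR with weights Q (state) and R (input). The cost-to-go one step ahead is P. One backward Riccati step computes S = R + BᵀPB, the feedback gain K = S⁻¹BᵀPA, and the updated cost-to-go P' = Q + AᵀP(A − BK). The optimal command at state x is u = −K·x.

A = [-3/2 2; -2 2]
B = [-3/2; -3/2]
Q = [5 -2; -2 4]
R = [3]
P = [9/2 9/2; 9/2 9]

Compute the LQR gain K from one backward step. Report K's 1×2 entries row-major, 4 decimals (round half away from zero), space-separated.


BᵀP = [-13.5000 -20.2500]
S = R + BᵀPB = [3] + [50.6250] = [53.6250]
BᵀPA = [60.7500 -67.5000]
K = S⁻¹·BᵀPA = [1.1329 -1.2587]
A−BK = [0.1993 0.1119; -0.3007 0.1119]
AᵀP(A−BK) = [4.3033 -4.5315; -4.5315 5.0350]
P' = Q + AᵀP(A−BK) = [9.3033 -6.5315; -6.5315 9.0350]
tr(P') = 18.3383

1.1329 -1.2587


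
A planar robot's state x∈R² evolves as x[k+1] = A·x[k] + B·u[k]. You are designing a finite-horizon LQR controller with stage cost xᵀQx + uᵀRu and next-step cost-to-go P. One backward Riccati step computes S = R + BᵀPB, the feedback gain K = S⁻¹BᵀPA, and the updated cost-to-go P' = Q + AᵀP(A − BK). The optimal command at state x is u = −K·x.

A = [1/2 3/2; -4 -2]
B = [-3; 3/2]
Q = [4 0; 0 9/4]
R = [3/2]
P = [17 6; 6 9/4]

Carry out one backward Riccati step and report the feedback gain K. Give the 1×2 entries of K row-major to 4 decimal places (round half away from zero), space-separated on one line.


0.3552 -0.3197

BᵀP = [-42.0000 -14.6250]
S = R + BᵀPB = [3/2] + [104.0625] = [105.5625]
BᵀPA = [37.5000 -33.7500]
K = S⁻¹·BᵀPA = [0.3552 -0.3197]
A−BK = [1.5657 0.5409; -4.5329 -1.5204]
AᵀP(A−BK) = [2.9285 0.7393; 0.7393 0.4596]
P' = Q + AᵀP(A−BK) = [6.9285 0.7393; 0.7393 2.7096]
tr(P') = 9.6381


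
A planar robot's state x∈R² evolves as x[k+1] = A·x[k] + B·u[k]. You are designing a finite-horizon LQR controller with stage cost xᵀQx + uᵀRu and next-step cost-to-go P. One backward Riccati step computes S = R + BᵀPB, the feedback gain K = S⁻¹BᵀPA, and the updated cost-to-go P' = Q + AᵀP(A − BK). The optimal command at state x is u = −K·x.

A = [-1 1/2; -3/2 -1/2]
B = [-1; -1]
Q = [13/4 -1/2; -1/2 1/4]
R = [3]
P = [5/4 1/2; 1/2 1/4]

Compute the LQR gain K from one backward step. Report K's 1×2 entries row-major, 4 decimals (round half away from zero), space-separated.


BᵀP = [-1.7500 -0.7500]
S = R + BᵀPB = [3] + [2.5000] = [5.5000]
BᵀPA = [2.8750 -0.5000]
K = S⁻¹·BᵀPA = [0.5227 -0.0909]
A−BK = [-0.4773 0.4091; -0.9773 -0.5909]
AᵀP(A−BK) = [1.8097 -0.3011; -0.3011 0.0795]
P' = Q + AᵀP(A−BK) = [5.0597 -0.8011; -0.8011 0.3295]
tr(P') = 5.3892

0.5227 -0.0909


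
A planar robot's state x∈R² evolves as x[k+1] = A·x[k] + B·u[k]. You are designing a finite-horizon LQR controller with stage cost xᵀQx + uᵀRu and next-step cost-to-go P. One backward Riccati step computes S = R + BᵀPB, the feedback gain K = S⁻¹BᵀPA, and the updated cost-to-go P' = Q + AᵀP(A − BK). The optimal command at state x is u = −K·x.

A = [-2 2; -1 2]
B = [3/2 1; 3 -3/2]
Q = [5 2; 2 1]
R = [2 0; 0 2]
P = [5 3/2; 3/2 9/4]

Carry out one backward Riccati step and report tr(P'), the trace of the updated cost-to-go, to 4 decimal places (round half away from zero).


10.3645

BᵀP = [12.0000 9.0000; 2.7500 -1.8750]
S = R + BᵀPB = [2 0; 0 2] + [45.0000 -1.5000; -1.5000 5.5625] = [47.0000 -1.5000; -1.5000 7.5625]
BᵀPA = [-33.0000 42.0000; -3.6250 1.7500]
K = S⁻¹·BᵀPA = [-0.7220 0.9067; -0.6225 0.4113]
A−BK = [-0.2945 0.2286; 0.2322 -0.1033]
AᵀP(A−BK) = [2.1674 -2.0867; -2.0867 2.1971]
P' = Q + AᵀP(A−BK) = [7.1674 -0.0867; -0.0867 3.1971]
tr(P') = 10.3645


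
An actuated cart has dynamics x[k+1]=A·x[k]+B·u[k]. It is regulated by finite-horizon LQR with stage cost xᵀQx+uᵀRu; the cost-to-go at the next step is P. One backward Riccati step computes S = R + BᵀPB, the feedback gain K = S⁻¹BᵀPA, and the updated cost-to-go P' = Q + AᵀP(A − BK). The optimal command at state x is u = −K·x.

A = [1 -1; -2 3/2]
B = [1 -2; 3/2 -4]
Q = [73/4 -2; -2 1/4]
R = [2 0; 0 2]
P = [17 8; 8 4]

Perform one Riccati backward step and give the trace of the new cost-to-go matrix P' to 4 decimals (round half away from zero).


20.2293

BᵀP = [29.0000 14.0000; -66.0000 -32.0000]
S = R + BᵀPB = [2 0; 0 2] + [50.0000 -114.0000; -114.0000 260.0000] = [52.0000 -114.0000; -114.0000 262.0000]
BᵀPA = [1.0000 -8.0000; -2.0000 18.0000]
K = S⁻¹·BᵀPA = [0.0541 -0.0701; 0.0159 0.0382]
A−BK = [0.9777 -0.8535; -2.0175 1.7580]
AᵀP(A−BK) = [0.9777 -0.8535; -0.8535 0.7516]
P' = Q + AᵀP(A−BK) = [19.2277 -2.8535; -2.8535 1.0016]
tr(P') = 20.2293


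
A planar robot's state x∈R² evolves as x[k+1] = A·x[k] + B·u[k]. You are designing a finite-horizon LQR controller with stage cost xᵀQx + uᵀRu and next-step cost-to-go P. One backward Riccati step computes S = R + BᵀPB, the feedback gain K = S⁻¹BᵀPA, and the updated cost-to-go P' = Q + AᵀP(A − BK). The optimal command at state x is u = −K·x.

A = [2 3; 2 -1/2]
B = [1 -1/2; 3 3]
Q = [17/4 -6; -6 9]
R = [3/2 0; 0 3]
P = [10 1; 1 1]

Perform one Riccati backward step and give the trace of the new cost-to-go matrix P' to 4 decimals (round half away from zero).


32.1588

BᵀP = [13.0000 4.0000; -2.0000 2.5000]
S = R + BᵀPB = [3/2 0; 0 3] + [25.0000 5.5000; 5.5000 8.5000] = [26.5000 5.5000; 5.5000 11.5000]
BᵀPA = [34.0000 37.0000; 1.0000 -7.2500]
K = S⁻¹·BᵀPA = [1.4044 1.6954; -0.5847 -1.4413]
A−BK = [0.3033 0.5840; -0.4590 -1.2623]
AᵀP(A−BK) = [4.8361 7.7992; 7.7992 14.0727]
P' = Q + AᵀP(A−BK) = [9.0861 1.7992; 1.7992 23.0727]
tr(P') = 32.1588
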